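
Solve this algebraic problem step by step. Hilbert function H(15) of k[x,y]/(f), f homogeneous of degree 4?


H(t)=d for t>=d-1.
d=4, t=15
H(15)=4


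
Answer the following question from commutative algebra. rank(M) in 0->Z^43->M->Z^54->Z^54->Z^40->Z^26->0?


Alt sum=0:
(-1)^0*43 + (-1)^1*? + (-1)^2*54 + (-1)^3*54 + (-1)^4*40 + (-1)^5*26=0
rank(M)=57


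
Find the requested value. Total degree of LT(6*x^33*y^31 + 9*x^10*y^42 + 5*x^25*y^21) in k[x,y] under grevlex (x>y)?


LT: 6*x^33*y^31
deg_x=33, deg_y=31
Total=33+31=64


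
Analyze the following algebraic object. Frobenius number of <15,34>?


gcd(15,34)=1 => F=ab-a-b=15*34-15-34=510-49=461


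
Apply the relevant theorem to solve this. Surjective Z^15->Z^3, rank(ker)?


rank(ker) = 15-3 = 12


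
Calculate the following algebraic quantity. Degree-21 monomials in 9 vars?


C(d+n-1,n-1)=C(29,8)=4292145


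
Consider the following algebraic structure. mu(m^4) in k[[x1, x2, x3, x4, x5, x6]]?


C(n+d-1,d)=C(9,4)=126


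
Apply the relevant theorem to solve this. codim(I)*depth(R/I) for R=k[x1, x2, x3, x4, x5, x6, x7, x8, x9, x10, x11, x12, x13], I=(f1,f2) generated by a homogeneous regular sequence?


codim=2, depth=dim(R/I)=13-2=11
Product=2*11=22


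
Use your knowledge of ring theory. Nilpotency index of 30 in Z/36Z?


30^k mod 36:
k=1: 30
k=2: 0
First zero at k = 2


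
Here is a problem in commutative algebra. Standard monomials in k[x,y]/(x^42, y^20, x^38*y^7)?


k[x,y]/I, I = (x^42, y^20, x^38*y^7)
Rect: 42x20=840. Corner: (42-38)x(20-7)=52.
dim = 840-52 = 788


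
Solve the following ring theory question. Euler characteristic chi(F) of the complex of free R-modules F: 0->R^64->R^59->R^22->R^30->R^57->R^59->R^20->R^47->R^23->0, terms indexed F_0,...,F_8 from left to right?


chi = sum (-1)^i * rank:
(-1)^0*64=64
(-1)^1*59=-59
(-1)^2*22=22
(-1)^3*30=-30
(-1)^4*57=57
(-1)^5*59=-59
(-1)^6*20=20
(-1)^7*47=-47
(-1)^8*23=23
chi=-9


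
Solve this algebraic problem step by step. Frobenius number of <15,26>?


gcd(15,26)=1 => F=ab-a-b=15*26-15-26=390-41=349


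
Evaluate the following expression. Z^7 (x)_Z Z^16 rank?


rank(M(x)N) = rank(M)*rank(N)
7*16 = 112


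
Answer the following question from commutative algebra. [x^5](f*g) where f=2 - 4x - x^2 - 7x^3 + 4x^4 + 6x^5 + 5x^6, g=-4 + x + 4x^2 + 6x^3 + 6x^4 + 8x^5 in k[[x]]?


[x^5] = sum a_i*b_j, i+j=5
  2*8=16
  -4*6=-24
  -1*6=-6
  -7*4=-28
  4*1=4
  6*-4=-24
Sum=-62


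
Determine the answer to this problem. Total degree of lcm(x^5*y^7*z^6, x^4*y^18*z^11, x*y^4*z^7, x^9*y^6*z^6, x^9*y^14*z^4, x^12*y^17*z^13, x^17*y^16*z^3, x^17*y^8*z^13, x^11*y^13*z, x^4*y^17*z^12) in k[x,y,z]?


lcm = componentwise max:
x: max(5,4,1,9,9,12,17,17,11,4)=17
y: max(7,18,4,6,14,17,16,8,13,17)=18
z: max(6,11,7,6,4,13,3,13,1,12)=13
Total=17+18+13=48


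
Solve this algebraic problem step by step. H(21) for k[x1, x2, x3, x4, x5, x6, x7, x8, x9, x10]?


C(d+n-1,n-1)=C(30,9)=14307150


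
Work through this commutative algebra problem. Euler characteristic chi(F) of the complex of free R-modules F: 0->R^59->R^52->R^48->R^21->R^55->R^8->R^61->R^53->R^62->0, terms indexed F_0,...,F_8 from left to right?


chi = sum (-1)^i * rank:
(-1)^0*59=59
(-1)^1*52=-52
(-1)^2*48=48
(-1)^3*21=-21
(-1)^4*55=55
(-1)^5*8=-8
(-1)^6*61=61
(-1)^7*53=-53
(-1)^8*62=62
chi=151


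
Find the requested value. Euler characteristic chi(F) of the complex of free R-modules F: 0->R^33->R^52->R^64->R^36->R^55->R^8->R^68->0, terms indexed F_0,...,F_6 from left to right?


chi = sum (-1)^i * rank:
(-1)^0*33=33
(-1)^1*52=-52
(-1)^2*64=64
(-1)^3*36=-36
(-1)^4*55=55
(-1)^5*8=-8
(-1)^6*68=68
chi=124


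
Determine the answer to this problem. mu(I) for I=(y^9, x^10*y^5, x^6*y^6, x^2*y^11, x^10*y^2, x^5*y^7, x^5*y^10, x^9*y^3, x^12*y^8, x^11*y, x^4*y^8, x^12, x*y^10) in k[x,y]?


Remove redundant (divisible by others).
x*y^10 redundant.
x^5*y^10 redundant.
x^2*y^11 redundant.
x^10*y^5 redundant.
x^12*y^8 redundant.
Min: x^12, x^11*y, x^10*y^2, x^9*y^3, x^6*y^6, x^5*y^7, x^4*y^8, y^9
Count=8


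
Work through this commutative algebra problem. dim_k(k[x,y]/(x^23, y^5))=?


Basis: x^i*y^j, i<23, j<5
23*5=115


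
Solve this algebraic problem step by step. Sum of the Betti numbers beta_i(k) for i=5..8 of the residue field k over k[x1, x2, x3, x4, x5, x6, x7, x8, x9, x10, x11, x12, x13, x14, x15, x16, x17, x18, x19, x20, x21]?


Koszul resolution: beta_i(k)=C(n,i), n=21
C(21,5)=20349, C(21,6)=54264, C(21,7)=116280, C(21,8)=203490
Sum=394383


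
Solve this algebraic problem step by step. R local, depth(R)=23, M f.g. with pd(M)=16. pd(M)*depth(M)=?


pd+depth=23
depth=23-16=7
pd*depth=16*7=112


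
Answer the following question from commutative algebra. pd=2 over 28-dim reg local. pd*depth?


pd+depth=28
depth=28-2=26
pd*depth=2*26=52


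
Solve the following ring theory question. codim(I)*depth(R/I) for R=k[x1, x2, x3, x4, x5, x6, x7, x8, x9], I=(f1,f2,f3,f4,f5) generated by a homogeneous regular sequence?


codim=5, depth=dim(R/I)=9-5=4
Product=5*4=20


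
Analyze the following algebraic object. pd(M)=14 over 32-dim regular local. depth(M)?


pd+depth=depth(R)=32
depth=32-14=18


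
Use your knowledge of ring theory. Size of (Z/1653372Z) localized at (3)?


3-primary part: 1653372=3^10*28
Size=3^10=59049


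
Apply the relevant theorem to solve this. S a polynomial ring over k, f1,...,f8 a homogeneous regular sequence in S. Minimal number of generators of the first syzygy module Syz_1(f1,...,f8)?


Regular sequence => Koszul complex is the minimal free resolution.
Syz_1 minimally generated by Koszul relations f_i*e_j - f_j*e_i (i<j): mu(Syz_1) = beta_2 = C(m,2) = m(m-1)/2
m=8
8*7/2 = 28


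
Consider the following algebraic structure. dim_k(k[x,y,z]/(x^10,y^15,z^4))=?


Basis: x^iy^jz^k, i<10,j<15,k<4
10*15*4=600


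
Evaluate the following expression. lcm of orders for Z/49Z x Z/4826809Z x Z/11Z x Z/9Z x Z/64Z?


Exponent = lcm of the cyclic orders; pairwise coprime => product.
7^2*13^6*11^1*3^2*2^6=49*4826809*11*9*64=1498550429376


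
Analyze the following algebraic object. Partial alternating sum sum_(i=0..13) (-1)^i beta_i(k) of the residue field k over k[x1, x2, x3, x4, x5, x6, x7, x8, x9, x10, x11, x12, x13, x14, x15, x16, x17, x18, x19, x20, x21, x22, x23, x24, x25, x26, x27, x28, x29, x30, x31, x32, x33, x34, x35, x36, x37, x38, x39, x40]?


Koszul resolution: beta_i(k)=C(n,i), n=40
sum_(i=0..p) (-1)^i C(n,i) = (-1)^p C(n-1,p)
(-1)^13*C(39,13) = (-1)^13*8122425444 = -8122425444


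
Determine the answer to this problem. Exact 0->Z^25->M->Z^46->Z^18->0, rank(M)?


Alt sum=0:
(-1)^0*25 + (-1)^1*? + (-1)^2*46 + (-1)^3*18=0
rank(M)=53


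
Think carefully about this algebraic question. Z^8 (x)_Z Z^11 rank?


rank(M(x)N) = rank(M)*rank(N)
8*11 = 88


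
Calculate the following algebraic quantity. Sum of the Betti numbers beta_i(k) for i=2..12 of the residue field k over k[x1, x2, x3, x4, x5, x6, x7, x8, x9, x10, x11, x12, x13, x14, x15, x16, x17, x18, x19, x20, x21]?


Koszul resolution: beta_i(k)=C(n,i), n=21
C(21,2)=210, C(21,3)=1330, C(21,4)=5985, C(21,5)=20349, C(21,6)=54264, C(21,7)=116280, C(21,8)=203490, C(21,9)=293930, C(21,10)=352716, C(21,11)=352716, C(21,12)=293930
Sum=1695200


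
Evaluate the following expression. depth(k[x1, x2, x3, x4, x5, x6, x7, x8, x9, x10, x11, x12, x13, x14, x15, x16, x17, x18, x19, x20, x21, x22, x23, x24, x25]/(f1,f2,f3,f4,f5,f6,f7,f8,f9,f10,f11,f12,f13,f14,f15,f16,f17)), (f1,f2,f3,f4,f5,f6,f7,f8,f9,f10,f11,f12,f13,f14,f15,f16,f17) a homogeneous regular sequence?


depth(R)=25
depth(R/I)=25-17=8


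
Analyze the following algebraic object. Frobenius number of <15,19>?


gcd(15,19)=1 => F=ab-a-b=15*19-15-19=285-34=251


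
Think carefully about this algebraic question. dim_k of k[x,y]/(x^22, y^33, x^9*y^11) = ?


k[x,y]/I, I = (x^22, y^33, x^9*y^11)
Rect: 22x33=726. Corner: (22-9)x(33-11)=286.
dim = 726-286 = 440


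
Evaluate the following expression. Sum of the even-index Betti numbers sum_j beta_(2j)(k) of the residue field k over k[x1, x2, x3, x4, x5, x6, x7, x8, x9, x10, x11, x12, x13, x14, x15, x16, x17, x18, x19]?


Koszul resolution: beta_i(k)=C(n,i), n=19
sum_even C(19,i) = 2^(n-1) = 2^18 = 262144


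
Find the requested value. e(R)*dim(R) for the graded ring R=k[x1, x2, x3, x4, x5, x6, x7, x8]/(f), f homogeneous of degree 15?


e(R)=deg(f)=15, dim(R)=8-1=7
e*dim=15*7=105


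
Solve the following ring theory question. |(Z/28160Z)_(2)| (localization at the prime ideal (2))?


2-primary part: 28160=2^9*55
Size=2^9=512


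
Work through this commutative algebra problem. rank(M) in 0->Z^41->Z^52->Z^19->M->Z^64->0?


Alt sum=0:
(-1)^0*41 + (-1)^1*52 + (-1)^2*19 + (-1)^3*? + (-1)^4*64=0
rank(M)=72


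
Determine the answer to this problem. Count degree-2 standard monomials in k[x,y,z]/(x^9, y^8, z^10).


Need i<9, j<8, k<10 with i+j+k=2.
For each i, j ranges over max(0,2-i-9)..min(7,2-i):
  i=0: j in [0,2] -> 3
  i=1: j in [0,1] -> 2
  i=2: j in [0,0] -> 1
H(2) = 3+2+1 = 6


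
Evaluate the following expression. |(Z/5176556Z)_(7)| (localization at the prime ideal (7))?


7-primary part: 5176556=7^6*44
Size=7^6=117649


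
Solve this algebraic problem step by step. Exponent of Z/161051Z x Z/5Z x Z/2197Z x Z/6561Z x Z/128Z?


Exponent = lcm of the cyclic orders; pairwise coprime => product.
11^5*5^1*13^3*3^8*2^7=161051*5*2197*6561*128=1485742321514880


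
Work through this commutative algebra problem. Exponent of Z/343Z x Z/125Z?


Exponent = lcm of the cyclic orders; pairwise coprime => product.
7^3*5^3=343*125=42875


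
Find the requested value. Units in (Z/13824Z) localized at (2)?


Local ring = Z/512Z.
phi(512) = 2^8*(2-1) = 256


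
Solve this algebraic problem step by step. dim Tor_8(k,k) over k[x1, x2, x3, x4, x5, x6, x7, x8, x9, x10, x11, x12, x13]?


Koszul: C(n,i)=C(13,8)=1287


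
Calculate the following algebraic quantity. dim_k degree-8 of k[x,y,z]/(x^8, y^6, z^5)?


Need i<8, j<6, k<5 with i+j+k=8.
For each i, j ranges over max(0,8-i-4)..min(5,8-i):
  i=0: j in [4,5] -> 2
  i=1: j in [3,5] -> 3
  i=2: j in [2,5] -> 4
  i=3: j in [1,5] -> 5
  i=4: j in [0,4] -> 5
  i=5: j in [0,3] -> 4
  i=6: j in [0,2] -> 3
  i=7: j in [0,1] -> 2
H(8) = 2+3+4+5+5+4+3+2 = 28


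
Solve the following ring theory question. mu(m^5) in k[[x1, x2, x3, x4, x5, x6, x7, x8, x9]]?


C(n+d-1,d)=C(13,5)=1287


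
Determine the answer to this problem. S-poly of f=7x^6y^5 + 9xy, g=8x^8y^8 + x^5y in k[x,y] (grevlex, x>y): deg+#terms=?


LT(f)=7x^6y^5, LT(g)=8x^8y^8
lcm(LM)=x^8y^8
S(f,g) (scaled by 56 to clear denominators) = 8x^2y^3*f - 7*g = 72x^3y^4 - 7x^5y
2 terms, deg 7.
7+2=9


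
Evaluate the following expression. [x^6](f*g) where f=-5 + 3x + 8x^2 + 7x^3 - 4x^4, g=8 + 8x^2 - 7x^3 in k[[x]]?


[x^6] = sum a_i*b_j, i+j=6
  7*-7=-49
  -4*8=-32
Sum=-81


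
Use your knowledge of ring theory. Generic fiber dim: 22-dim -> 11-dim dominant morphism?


dim(fiber)=dim(X)-dim(Y)=22-11=11


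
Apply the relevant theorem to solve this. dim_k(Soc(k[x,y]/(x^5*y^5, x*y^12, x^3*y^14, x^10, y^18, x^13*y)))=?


Socle = ann(m) = span of standard monomials u with x*u, y*u in I (staircase corners).
Redundant generators: x^3*y^14, x^13*y
Minimal generators: x^10, x^5*y^5, x*y^12, y^18
Corners: y^17, x^4y^11, x^9y^4
Socle dim=3


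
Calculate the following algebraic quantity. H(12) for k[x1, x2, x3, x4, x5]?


C(d+n-1,n-1)=C(16,4)=1820


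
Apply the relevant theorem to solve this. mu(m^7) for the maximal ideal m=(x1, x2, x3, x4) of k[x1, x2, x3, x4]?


Graded Nakayama: mu(m^d) = dim_k (m^d/m^(d+1)) = #degree-7 monomials in 4 vars
C(n+d-1,d)=C(10,7)=120


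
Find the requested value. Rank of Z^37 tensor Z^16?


rank(M(x)N) = rank(M)*rank(N)
37*16 = 592


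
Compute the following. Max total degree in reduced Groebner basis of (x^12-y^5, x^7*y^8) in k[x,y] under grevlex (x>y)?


LT(f1)=x^12, LT(f2)=x^7y^8, lcm=x^12y^8
S(f1,f2) = y^8*f1 - x^5*f2 = -y^13
Reduced GB = {f1, f2, y^13}; degrees 12, 15, 13
Max = 15


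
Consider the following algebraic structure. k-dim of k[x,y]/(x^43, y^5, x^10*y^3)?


k[x,y]/I, I = (x^43, y^5, x^10*y^3)
Rect: 43x5=215. Corner: (43-10)x(5-3)=66.
dim = 215-66 = 149


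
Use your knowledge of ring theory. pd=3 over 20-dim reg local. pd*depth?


pd+depth=20
depth=20-3=17
pd*depth=3*17=51


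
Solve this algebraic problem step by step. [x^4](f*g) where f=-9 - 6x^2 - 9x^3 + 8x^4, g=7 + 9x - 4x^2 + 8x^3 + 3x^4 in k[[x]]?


[x^4] = sum a_i*b_j, i+j=4
  -9*3=-27
  -6*-4=24
  -9*9=-81
  8*7=56
Sum=-28


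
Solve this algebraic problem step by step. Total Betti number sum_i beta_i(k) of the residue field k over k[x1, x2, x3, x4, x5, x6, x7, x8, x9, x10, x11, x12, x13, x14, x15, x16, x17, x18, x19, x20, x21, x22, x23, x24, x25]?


Koszul resolution: beta_i(k)=C(n,i), n=25
sum_i C(25,i) = 2^25 = 33554432


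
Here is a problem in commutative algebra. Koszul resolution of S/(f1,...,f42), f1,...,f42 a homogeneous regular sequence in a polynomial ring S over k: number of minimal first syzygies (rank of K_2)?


Regular sequence => Koszul complex is the minimal free resolution.
Syz_1 minimally generated by Koszul relations f_i*e_j - f_j*e_i (i<j): mu(Syz_1) = beta_2 = C(m,2) = m(m-1)/2
m=42
42*41/2 = 861


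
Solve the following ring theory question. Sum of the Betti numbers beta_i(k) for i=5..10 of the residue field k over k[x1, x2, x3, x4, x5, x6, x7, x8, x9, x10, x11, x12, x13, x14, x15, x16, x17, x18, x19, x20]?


Koszul resolution: beta_i(k)=C(n,i), n=20
C(20,5)=15504, C(20,6)=38760, C(20,7)=77520, C(20,8)=125970, C(20,9)=167960, C(20,10)=184756
Sum=610470


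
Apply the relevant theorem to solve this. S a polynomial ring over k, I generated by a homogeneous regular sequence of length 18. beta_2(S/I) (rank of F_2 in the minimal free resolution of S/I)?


Regular sequence => Koszul complex is the minimal free resolution.
Syz_1 minimally generated by Koszul relations f_i*e_j - f_j*e_i (i<j): mu(Syz_1) = beta_2 = C(m,2) = m(m-1)/2
m=18
18*17/2 = 153


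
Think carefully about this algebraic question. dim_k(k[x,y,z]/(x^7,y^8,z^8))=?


Basis: x^iy^jz^k, i<7,j<8,k<8
7*8*8=448


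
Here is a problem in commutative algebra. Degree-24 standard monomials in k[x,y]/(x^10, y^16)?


k[x,y], I = (x^10, y^16), d = 24
Need i < 10 and d-i < 16.
Range: 9 <= i <= 9.
H(24) = 1


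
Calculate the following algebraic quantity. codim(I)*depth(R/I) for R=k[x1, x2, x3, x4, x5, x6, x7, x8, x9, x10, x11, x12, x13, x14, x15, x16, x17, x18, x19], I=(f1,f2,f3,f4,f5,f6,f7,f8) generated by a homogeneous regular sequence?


codim=8, depth=dim(R/I)=19-8=11
Product=8*11=88


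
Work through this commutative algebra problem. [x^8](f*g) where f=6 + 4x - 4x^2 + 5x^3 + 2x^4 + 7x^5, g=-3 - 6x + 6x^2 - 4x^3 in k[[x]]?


[x^8] = sum a_i*b_j, i+j=8
  7*-4=-28
Sum=-28


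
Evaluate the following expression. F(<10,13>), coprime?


gcd(10,13)=1 => F=ab-a-b=10*13-10-13=130-23=107


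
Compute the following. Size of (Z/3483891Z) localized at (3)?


3-primary part: 3483891=3^10*59
Size=3^10=59049


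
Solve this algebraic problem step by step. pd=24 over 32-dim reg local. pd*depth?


pd+depth=32
depth=32-24=8
pd*depth=24*8=192


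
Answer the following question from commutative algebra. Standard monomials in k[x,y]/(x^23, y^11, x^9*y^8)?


k[x,y]/I, I = (x^23, y^11, x^9*y^8)
Rect: 23x11=253. Corner: (23-9)x(11-8)=42.
dim = 253-42 = 211


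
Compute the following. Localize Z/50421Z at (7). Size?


7-primary part: 50421=7^5*3
Size=7^5=16807


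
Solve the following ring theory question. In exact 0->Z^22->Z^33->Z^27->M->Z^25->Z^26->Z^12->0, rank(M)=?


Alt sum=0:
(-1)^0*22 + (-1)^1*33 + (-1)^2*27 + (-1)^3*? + (-1)^4*25 + (-1)^5*26 + (-1)^6*12=0
rank(M)=27


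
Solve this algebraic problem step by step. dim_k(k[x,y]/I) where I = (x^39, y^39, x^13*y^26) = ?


k[x,y]/I, I = (x^39, y^39, x^13*y^26)
Rect: 39x39=1521. Corner: (39-13)x(39-26)=338.
dim = 1521-338 = 1183


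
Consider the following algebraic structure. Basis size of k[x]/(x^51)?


Basis: 1,x,...,x^50
dim=51


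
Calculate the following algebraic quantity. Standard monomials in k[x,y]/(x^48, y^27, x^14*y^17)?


k[x,y]/I, I = (x^48, y^27, x^14*y^17)
Rect: 48x27=1296. Corner: (48-14)x(27-17)=340.
dim = 1296-340 = 956


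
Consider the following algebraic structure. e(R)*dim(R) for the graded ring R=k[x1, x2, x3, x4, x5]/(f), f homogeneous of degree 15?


e(R)=deg(f)=15, dim(R)=5-1=4
e*dim=15*4=60


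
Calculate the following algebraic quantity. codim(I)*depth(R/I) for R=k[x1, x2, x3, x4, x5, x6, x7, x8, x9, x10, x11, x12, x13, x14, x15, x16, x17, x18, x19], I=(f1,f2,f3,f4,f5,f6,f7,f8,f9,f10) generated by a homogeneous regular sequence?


codim=10, depth=dim(R/I)=19-10=9
Product=10*9=90


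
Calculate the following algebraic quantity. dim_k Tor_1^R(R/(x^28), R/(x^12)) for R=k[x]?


Tor_1(R/I,R/J)=(I cap J)/IJ=(x^28)/(x^40)
dim=40-28=min(28,12)=12


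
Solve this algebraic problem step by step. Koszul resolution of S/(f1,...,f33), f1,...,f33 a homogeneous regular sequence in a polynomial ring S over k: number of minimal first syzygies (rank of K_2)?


Regular sequence => Koszul complex is the minimal free resolution.
Syz_1 minimally generated by Koszul relations f_i*e_j - f_j*e_i (i<j): mu(Syz_1) = beta_2 = C(m,2) = m(m-1)/2
m=33
33*32/2 = 528


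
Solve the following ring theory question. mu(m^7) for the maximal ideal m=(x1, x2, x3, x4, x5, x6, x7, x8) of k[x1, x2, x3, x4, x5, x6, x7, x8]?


Graded Nakayama: mu(m^d) = dim_k (m^d/m^(d+1)) = #degree-7 monomials in 8 vars
C(n+d-1,d)=C(14,7)=3432


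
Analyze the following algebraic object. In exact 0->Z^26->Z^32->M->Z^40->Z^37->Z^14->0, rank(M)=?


Alt sum=0:
(-1)^0*26 + (-1)^1*32 + (-1)^2*? + (-1)^3*40 + (-1)^4*37 + (-1)^5*14=0
rank(M)=23


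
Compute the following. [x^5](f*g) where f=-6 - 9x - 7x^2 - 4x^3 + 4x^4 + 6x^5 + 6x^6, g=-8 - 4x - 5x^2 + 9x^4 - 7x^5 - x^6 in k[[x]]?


[x^5] = sum a_i*b_j, i+j=5
  -6*-7=42
  -9*9=-81
  -4*-5=20
  4*-4=-16
  6*-8=-48
Sum=-83


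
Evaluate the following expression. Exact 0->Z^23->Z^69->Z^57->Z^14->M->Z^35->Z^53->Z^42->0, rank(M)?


Alt sum=0:
(-1)^0*23 + (-1)^1*69 + (-1)^2*57 + (-1)^3*14 + (-1)^4*? + (-1)^5*35 + (-1)^6*53 + (-1)^7*42=0
rank(M)=27


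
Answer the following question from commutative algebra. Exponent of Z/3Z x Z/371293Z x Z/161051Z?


Exponent = lcm of the cyclic orders; pairwise coprime => product.
3^1*13^5*11^5=3*371293*161051=179391326829


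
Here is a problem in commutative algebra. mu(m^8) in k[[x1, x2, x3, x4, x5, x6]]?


C(n+d-1,d)=C(13,8)=1287


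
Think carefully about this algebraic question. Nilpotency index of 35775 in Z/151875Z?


35775^k mod 151875:
k=1: 35775
k=2: 0
First zero at k = 2


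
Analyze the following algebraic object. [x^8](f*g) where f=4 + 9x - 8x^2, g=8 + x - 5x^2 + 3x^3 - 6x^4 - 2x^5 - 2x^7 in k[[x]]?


[x^8] = sum a_i*b_j, i+j=8
  9*-2=-18
Sum=-18


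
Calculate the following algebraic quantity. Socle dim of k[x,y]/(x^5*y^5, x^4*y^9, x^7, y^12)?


Socle = ann(m) = span of standard monomials u with x*u, y*u in I (staircase corners).
Minimal generators: x^7, x^5*y^5, x^4*y^9, y^12
Corners: x^3y^11, x^4y^8, x^6y^4
Socle dim=3


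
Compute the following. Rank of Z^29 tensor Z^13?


rank(M(x)N) = rank(M)*rank(N)
29*13 = 377


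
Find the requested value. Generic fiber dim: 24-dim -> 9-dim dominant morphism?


dim(fiber)=dim(X)-dim(Y)=24-9=15


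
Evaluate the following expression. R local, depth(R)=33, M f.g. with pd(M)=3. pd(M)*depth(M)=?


pd+depth=33
depth=33-3=30
pd*depth=3*30=90


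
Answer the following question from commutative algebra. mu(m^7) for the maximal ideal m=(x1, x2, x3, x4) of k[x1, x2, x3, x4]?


Graded Nakayama: mu(m^d) = dim_k (m^d/m^(d+1)) = #degree-7 monomials in 4 vars
C(n+d-1,d)=C(10,7)=120


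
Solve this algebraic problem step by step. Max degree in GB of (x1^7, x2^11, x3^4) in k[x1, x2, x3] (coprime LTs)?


Pure powers, coprime LTs => already GB.
Degrees: 7, 11, 4
Max=11


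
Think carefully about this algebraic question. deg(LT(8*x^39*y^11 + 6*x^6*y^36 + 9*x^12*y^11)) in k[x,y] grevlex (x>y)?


LT: 8*x^39*y^11
deg_x=39, deg_y=11
Total=39+11=50


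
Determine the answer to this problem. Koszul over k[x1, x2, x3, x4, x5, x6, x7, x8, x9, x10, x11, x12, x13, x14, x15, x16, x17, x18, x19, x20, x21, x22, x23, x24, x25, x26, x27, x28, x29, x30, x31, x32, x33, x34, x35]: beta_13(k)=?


C(n,i)=C(35,13)=1476337800


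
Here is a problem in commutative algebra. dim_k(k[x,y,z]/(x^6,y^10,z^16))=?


Basis: x^iy^jz^k, i<6,j<10,k<16
6*10*16=960


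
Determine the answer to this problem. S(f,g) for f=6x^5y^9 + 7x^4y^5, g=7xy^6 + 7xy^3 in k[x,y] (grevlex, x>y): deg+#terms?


LT(f)=6x^5y^9, LT(g)=7xy^6
lcm(LM)=x^5y^9
S(f,g) (scaled by 42 to clear denominators) = 7*f - 6x^4y^3*g = -42x^5y^6 + 49x^4y^5
2 terms, deg 11.
11+2=13


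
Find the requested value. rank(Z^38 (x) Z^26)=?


rank(M(x)N) = rank(M)*rank(N)
38*26 = 988


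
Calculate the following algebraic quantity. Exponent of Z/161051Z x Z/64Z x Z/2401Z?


Exponent = lcm of the cyclic orders; pairwise coprime => product.
11^5*2^6*7^4=161051*64*2401=24747740864


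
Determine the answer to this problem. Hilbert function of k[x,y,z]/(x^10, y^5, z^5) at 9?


Need i<10, j<5, k<5 with i+j+k=9.
For each i, j ranges over max(0,9-i-4)..min(4,9-i):
  i=0: j in [5,4] -> 0
  i=1: j in [4,4] -> 1
  i=2: j in [3,4] -> 2
  i=3: j in [2,4] -> 3
  i=4: j in [1,4] -> 4
  i=5: j in [0,4] -> 5
  i=6: j in [0,3] -> 4
  i=7: j in [0,2] -> 3
  i=8: j in [0,1] -> 2
  i=9: j in [0,0] -> 1
H(9) = 0+1+2+3+4+5+4+3+2+1 = 25


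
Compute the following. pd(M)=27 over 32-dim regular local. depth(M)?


pd+depth=depth(R)=32
depth=32-27=5


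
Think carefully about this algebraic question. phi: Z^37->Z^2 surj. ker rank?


rank(ker) = 37-2 = 35


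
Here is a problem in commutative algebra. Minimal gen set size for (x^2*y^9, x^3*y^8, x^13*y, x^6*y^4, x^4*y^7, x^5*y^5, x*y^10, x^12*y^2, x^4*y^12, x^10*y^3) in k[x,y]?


Remove redundant (divisible by others).
x^4*y^12 redundant.
Min: x^13*y, x^12*y^2, x^10*y^3, x^6*y^4, x^5*y^5, x^4*y^7, x^3*y^8, x^2*y^9, x*y^10
Count=9


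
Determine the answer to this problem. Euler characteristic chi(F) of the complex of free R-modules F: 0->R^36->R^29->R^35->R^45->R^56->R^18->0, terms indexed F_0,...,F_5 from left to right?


chi = sum (-1)^i * rank:
(-1)^0*36=36
(-1)^1*29=-29
(-1)^2*35=35
(-1)^3*45=-45
(-1)^4*56=56
(-1)^5*18=-18
chi=35


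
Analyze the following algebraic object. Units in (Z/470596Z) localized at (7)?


Local ring = Z/117649Z.
phi(117649) = 7^5*(7-1) = 100842


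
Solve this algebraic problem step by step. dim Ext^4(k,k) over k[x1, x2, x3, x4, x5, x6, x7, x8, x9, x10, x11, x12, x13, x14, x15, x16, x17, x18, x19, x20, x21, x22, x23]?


C(n,i)=C(23,4)=8855


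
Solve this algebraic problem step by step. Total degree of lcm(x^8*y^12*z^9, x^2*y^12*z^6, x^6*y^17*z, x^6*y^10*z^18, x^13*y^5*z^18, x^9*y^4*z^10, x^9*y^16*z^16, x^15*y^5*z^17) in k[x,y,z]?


lcm = componentwise max:
x: max(8,2,6,6,13,9,9,15)=15
y: max(12,12,17,10,5,4,16,5)=17
z: max(9,6,1,18,18,10,16,17)=18
Total=15+17+18=50


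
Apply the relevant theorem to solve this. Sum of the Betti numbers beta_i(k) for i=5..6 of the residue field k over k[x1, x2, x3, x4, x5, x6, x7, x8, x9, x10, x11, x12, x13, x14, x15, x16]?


Koszul resolution: beta_i(k)=C(n,i), n=16
C(16,5)=4368, C(16,6)=8008
Sum=12376


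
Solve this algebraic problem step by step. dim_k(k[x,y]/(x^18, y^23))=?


Basis: x^i*y^j, i<18, j<23
18*23=414


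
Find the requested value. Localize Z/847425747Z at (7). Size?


7-primary part: 847425747=7^10*3
Size=7^10=282475249


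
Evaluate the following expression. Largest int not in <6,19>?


gcd(6,19)=1 => F=ab-a-b=6*19-6-19=114-25=89


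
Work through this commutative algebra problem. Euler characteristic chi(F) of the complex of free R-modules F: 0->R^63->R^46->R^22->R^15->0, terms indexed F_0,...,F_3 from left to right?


chi = sum (-1)^i * rank:
(-1)^0*63=63
(-1)^1*46=-46
(-1)^2*22=22
(-1)^3*15=-15
chi=24


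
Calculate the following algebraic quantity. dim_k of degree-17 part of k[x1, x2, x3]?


C(d+n-1,n-1)=C(19,2)=171


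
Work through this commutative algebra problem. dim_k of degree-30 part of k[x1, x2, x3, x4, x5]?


C(d+n-1,n-1)=C(34,4)=46376


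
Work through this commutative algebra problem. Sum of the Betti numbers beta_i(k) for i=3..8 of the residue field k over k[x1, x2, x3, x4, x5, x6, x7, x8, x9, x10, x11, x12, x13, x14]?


Koszul resolution: beta_i(k)=C(n,i), n=14
C(14,3)=364, C(14,4)=1001, C(14,5)=2002, C(14,6)=3003, C(14,7)=3432, C(14,8)=3003
Sum=12805


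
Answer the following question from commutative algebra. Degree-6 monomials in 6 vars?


C(d+n-1,n-1)=C(11,5)=462


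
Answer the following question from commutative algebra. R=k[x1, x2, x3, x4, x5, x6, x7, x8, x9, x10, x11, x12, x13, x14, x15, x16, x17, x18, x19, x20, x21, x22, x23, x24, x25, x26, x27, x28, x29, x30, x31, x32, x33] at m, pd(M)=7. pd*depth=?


pd+depth=33
depth=33-7=26
pd*depth=7*26=182


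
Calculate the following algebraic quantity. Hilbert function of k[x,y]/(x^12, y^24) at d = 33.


k[x,y], I = (x^12, y^24), d = 33
Need i < 12 and d-i < 24.
Range: 10 <= i <= 11.
H(33) = 2


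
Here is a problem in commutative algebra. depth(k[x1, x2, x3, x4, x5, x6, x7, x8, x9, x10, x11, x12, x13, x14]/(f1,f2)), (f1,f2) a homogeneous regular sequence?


depth(R)=14
depth(R/I)=14-2=12


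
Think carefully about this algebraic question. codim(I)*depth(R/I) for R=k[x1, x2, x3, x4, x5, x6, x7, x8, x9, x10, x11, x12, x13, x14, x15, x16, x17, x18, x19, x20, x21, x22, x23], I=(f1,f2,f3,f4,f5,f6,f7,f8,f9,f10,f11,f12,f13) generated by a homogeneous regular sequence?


codim=13, depth=dim(R/I)=23-13=10
Product=13*10=130


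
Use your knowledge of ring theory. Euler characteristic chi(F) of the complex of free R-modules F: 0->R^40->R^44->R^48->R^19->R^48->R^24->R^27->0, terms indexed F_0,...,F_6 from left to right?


chi = sum (-1)^i * rank:
(-1)^0*40=40
(-1)^1*44=-44
(-1)^2*48=48
(-1)^3*19=-19
(-1)^4*48=48
(-1)^5*24=-24
(-1)^6*27=27
chi=76


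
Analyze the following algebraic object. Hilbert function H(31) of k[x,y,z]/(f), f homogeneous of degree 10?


C(33,2)-C(23,2)=528-253=275


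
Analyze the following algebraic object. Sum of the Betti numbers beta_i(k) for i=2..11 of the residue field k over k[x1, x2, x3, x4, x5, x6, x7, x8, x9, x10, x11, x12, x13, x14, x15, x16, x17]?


Koszul resolution: beta_i(k)=C(n,i), n=17
C(17,2)=136, C(17,3)=680, C(17,4)=2380, C(17,5)=6188, C(17,6)=12376, C(17,7)=19448, C(17,8)=24310, C(17,9)=24310, C(17,10)=19448, C(17,11)=12376
Sum=121652


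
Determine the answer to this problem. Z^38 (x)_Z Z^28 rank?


rank(M(x)N) = rank(M)*rank(N)
38*28 = 1064


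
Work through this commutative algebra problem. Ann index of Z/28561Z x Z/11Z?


Exponent = lcm of the cyclic orders; pairwise coprime => product.
13^4*11^1=28561*11=314171


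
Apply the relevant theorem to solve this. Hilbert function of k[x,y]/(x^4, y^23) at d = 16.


k[x,y], I = (x^4, y^23), d = 16
Need i < 4 and d-i < 23.
Range: 0 <= i <= 3.
H(16) = 4


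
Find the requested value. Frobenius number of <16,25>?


gcd(16,25)=1 => F=ab-a-b=16*25-16-25=400-41=359


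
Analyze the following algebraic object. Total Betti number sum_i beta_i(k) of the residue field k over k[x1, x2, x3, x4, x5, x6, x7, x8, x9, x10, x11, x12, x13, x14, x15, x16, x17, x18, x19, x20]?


Koszul resolution: beta_i(k)=C(n,i), n=20
sum_i C(20,i) = 2^20 = 1048576


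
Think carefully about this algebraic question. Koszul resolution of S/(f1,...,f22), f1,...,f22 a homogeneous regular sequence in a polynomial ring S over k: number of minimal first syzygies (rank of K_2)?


Regular sequence => Koszul complex is the minimal free resolution.
Syz_1 minimally generated by Koszul relations f_i*e_j - f_j*e_i (i<j): mu(Syz_1) = beta_2 = C(m,2) = m(m-1)/2
m=22
22*21/2 = 231


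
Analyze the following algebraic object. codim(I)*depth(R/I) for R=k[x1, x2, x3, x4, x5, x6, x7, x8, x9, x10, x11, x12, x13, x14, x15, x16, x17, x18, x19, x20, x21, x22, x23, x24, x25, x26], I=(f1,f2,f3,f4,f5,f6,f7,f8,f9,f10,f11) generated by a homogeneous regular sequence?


codim=11, depth=dim(R/I)=26-11=15
Product=11*15=165


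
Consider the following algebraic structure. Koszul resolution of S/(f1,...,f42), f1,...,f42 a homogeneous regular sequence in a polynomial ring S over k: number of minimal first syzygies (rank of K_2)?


Regular sequence => Koszul complex is the minimal free resolution.
Syz_1 minimally generated by Koszul relations f_i*e_j - f_j*e_i (i<j): mu(Syz_1) = beta_2 = C(m,2) = m(m-1)/2
m=42
42*41/2 = 861


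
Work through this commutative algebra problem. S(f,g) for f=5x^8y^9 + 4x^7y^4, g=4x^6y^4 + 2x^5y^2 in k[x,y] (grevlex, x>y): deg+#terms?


LT(f)=5x^8y^9, LT(g)=4x^6y^4
lcm(LM)=x^8y^9
S(f,g) (scaled by 20 to clear denominators) = 4*f - 5x^2y^5*g = -10x^7y^7 + 16x^7y^4
2 terms, deg 14.
14+2=16


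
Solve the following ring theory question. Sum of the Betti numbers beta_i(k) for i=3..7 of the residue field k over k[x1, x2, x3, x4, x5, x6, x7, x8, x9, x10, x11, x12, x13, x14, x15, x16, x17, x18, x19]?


Koszul resolution: beta_i(k)=C(n,i), n=19
C(19,3)=969, C(19,4)=3876, C(19,5)=11628, C(19,6)=27132, C(19,7)=50388
Sum=93993


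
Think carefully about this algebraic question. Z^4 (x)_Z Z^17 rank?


rank(M(x)N) = rank(M)*rank(N)
4*17 = 68


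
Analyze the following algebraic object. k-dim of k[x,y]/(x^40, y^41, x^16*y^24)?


k[x,y]/I, I = (x^40, y^41, x^16*y^24)
Rect: 40x41=1640. Corner: (40-16)x(41-24)=408.
dim = 1640-408 = 1232


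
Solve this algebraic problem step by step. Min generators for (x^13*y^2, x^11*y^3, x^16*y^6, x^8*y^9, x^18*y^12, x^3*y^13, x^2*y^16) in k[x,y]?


Remove redundant (divisible by others).
x^16*y^6 redundant.
x^18*y^12 redundant.
Min: x^13*y^2, x^11*y^3, x^8*y^9, x^3*y^13, x^2*y^16
Count=5


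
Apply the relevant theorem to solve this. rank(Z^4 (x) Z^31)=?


rank(M(x)N) = rank(M)*rank(N)
4*31 = 124


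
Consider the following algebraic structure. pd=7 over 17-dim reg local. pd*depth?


pd+depth=17
depth=17-7=10
pd*depth=7*10=70


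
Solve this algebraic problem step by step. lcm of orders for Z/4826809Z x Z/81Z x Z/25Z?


Exponent = lcm of the cyclic orders; pairwise coprime => product.
13^6*3^4*5^2=4826809*81*25=9774288225


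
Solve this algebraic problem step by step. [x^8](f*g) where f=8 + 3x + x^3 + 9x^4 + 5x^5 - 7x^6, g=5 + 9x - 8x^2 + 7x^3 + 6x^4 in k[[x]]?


[x^8] = sum a_i*b_j, i+j=8
  9*6=54
  5*7=35
  -7*-8=56
Sum=145


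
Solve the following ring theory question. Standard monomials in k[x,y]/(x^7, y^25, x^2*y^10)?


k[x,y]/I, I = (x^7, y^25, x^2*y^10)
Rect: 7x25=175. Corner: (7-2)x(25-10)=75.
dim = 175-75 = 100


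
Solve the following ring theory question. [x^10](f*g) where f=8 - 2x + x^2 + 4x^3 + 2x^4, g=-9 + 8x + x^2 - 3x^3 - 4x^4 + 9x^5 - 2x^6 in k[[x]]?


[x^10] = sum a_i*b_j, i+j=10
  2*-2=-4
Sum=-4


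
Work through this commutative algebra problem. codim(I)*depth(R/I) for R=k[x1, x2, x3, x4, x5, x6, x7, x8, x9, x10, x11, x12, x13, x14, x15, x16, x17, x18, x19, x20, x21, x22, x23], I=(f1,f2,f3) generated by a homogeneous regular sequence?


codim=3, depth=dim(R/I)=23-3=20
Product=3*20=60


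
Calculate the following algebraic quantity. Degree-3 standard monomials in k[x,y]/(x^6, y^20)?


k[x,y], I = (x^6, y^20), d = 3
Need i < 6 and d-i < 20.
Range: 0 <= i <= 3.
H(3) = 4


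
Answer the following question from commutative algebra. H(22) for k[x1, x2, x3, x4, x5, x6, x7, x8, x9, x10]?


C(d+n-1,n-1)=C(31,9)=20160075


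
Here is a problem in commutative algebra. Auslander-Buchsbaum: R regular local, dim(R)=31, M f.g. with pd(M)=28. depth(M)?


pd+depth=depth(R)=31
depth=31-28=3


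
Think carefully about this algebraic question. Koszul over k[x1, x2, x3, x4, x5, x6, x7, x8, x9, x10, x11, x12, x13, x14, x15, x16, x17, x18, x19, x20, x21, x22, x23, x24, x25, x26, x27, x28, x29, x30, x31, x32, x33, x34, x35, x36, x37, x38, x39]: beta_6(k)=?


C(n,i)=C(39,6)=3262623


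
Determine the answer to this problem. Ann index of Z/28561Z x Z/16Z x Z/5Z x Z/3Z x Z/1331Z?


Exponent = lcm of the cyclic orders; pairwise coprime => product.
13^4*2^4*5^1*3^1*11^3=28561*16*5*3*1331=9123525840


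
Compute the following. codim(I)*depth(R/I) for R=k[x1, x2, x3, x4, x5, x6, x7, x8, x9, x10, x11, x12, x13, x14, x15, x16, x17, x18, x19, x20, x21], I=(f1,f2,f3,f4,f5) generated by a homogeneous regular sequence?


codim=5, depth=dim(R/I)=21-5=16
Product=5*16=80


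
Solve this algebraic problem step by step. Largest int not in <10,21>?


gcd(10,21)=1 => F=ab-a-b=10*21-10-21=210-31=179


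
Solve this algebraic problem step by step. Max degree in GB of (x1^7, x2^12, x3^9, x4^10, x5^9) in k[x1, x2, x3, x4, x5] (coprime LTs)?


Pure powers, coprime LTs => already GB.
Degrees: 7, 12, 9, 10, 9
Max=12


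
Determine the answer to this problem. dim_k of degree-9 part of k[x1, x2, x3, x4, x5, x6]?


C(d+n-1,n-1)=C(14,5)=2002


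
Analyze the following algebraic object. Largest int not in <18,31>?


gcd(18,31)=1 => F=ab-a-b=18*31-18-31=558-49=509


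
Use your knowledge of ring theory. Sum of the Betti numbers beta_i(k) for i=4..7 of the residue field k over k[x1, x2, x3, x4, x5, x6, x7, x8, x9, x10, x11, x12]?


Koszul resolution: beta_i(k)=C(n,i), n=12
C(12,4)=495, C(12,5)=792, C(12,6)=924, C(12,7)=792
Sum=3003


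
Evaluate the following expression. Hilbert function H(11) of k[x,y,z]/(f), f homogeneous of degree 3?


C(13,2)-C(10,2)=78-45=33


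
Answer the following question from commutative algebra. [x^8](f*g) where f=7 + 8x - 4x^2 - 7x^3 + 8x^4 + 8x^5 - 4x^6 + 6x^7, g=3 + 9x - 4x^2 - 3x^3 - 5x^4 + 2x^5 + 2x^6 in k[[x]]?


[x^8] = sum a_i*b_j, i+j=8
  -4*2=-8
  -7*2=-14
  8*-5=-40
  8*-3=-24
  -4*-4=16
  6*9=54
Sum=-16


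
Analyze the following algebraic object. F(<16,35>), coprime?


gcd(16,35)=1 => F=ab-a-b=16*35-16-35=560-51=509


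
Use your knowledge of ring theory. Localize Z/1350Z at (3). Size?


3-primary part: 1350=3^3*50
Size=3^3=27


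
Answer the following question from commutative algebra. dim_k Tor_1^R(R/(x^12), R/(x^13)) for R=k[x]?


Tor_1(R/I,R/J)=(I cap J)/IJ=(x^13)/(x^25)
dim=25-13=min(12,13)=12


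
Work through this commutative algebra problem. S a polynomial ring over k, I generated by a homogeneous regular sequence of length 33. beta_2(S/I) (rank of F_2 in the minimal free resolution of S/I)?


Regular sequence => Koszul complex is the minimal free resolution.
Syz_1 minimally generated by Koszul relations f_i*e_j - f_j*e_i (i<j): mu(Syz_1) = beta_2 = C(m,2) = m(m-1)/2
m=33
33*32/2 = 528


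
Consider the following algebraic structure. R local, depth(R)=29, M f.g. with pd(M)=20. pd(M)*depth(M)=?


pd+depth=29
depth=29-20=9
pd*depth=20*9=180


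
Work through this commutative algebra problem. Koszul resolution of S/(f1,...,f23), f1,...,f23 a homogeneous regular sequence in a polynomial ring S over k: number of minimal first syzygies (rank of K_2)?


Regular sequence => Koszul complex is the minimal free resolution.
Syz_1 minimally generated by Koszul relations f_i*e_j - f_j*e_i (i<j): mu(Syz_1) = beta_2 = C(m,2) = m(m-1)/2
m=23
23*22/2 = 253


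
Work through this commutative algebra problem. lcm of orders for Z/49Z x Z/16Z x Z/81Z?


Exponent = lcm of the cyclic orders; pairwise coprime => product.
7^2*2^4*3^4=49*16*81=63504


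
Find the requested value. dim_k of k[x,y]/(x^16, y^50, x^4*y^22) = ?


k[x,y]/I, I = (x^16, y^50, x^4*y^22)
Rect: 16x50=800. Corner: (16-4)x(50-22)=336.
dim = 800-336 = 464


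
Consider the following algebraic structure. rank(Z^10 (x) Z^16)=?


rank(M(x)N) = rank(M)*rank(N)
10*16 = 160


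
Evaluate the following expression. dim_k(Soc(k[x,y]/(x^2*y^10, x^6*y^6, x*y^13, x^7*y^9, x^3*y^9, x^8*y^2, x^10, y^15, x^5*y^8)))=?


Socle = ann(m) = span of standard monomials u with x*u, y*u in I (staircase corners).
Redundant generators: x^7*y^9
Minimal generators: x^10, x^8*y^2, x^6*y^6, x^5*y^8, x^3*y^9, x^2*y^10, x*y^13, y^15
Corners: y^14, xy^12, x^2y^9, x^4y^8, x^5y^7, x^7y^5, x^9y
Socle dim=7


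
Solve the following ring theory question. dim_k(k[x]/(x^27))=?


Basis: 1,x,...,x^26
dim=27


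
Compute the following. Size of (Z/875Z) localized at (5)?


5-primary part: 875=5^3*7
Size=5^3=125


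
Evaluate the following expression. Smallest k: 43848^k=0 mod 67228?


43848^k mod 67228:
k=1: 43848
k=2: 60760
k=3: 26068
k=4: 19208
k=5: 0
First zero at k = 5


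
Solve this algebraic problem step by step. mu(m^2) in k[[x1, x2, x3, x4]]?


C(n+d-1,d)=C(5,2)=10


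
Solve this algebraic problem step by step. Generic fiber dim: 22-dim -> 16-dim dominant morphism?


dim(fiber)=dim(X)-dim(Y)=22-16=6


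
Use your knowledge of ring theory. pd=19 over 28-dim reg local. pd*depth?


pd+depth=28
depth=28-19=9
pd*depth=19*9=171


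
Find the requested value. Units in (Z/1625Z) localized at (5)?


Local ring = Z/125Z.
phi(125) = 5^2*(5-1) = 100


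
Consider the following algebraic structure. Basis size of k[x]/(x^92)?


Basis: 1,x,...,x^91
dim=92


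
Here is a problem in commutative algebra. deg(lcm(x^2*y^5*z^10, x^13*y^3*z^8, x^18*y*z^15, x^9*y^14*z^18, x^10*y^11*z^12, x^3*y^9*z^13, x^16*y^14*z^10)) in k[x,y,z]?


lcm = componentwise max:
x: max(2,13,18,9,10,3,16)=18
y: max(5,3,1,14,11,9,14)=14
z: max(10,8,15,18,12,13,10)=18
Total=18+14+18=50


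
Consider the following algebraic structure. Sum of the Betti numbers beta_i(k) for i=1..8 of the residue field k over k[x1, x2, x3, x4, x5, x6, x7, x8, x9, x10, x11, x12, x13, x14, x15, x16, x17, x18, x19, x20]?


Koszul resolution: beta_i(k)=C(n,i), n=20
C(20,1)=20, C(20,2)=190, C(20,3)=1140, C(20,4)=4845, C(20,5)=15504, C(20,6)=38760, C(20,7)=77520, C(20,8)=125970
Sum=263949


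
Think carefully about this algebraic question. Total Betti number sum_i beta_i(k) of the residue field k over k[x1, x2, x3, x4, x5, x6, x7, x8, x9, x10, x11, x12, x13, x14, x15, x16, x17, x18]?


Koszul resolution: beta_i(k)=C(n,i), n=18
sum_i C(18,i) = 2^18 = 262144


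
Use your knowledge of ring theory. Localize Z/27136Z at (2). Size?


2-primary part: 27136=2^9*53
Size=2^9=512


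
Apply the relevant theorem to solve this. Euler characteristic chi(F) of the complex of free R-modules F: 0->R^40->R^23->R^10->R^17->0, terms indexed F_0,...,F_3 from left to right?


chi = sum (-1)^i * rank:
(-1)^0*40=40
(-1)^1*23=-23
(-1)^2*10=10
(-1)^3*17=-17
chi=10


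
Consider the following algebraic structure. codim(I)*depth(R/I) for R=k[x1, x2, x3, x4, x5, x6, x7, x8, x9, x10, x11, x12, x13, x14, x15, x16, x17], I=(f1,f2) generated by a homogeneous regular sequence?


codim=2, depth=dim(R/I)=17-2=15
Product=2*15=30


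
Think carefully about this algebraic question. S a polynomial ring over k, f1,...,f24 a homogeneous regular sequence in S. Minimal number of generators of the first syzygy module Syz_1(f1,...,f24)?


Regular sequence => Koszul complex is the minimal free resolution.
Syz_1 minimally generated by Koszul relations f_i*e_j - f_j*e_i (i<j): mu(Syz_1) = beta_2 = C(m,2) = m(m-1)/2
m=24
24*23/2 = 276
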